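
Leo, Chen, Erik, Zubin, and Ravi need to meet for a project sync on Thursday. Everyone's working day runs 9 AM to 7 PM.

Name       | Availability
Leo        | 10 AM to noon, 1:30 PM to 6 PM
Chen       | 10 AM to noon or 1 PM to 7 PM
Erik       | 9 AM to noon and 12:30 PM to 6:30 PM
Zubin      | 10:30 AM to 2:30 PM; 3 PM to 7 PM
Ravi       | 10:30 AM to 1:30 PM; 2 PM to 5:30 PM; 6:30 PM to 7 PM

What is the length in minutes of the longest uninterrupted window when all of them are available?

Leo ∩ Chen: 10:00-12:00, 13:30-18:00.
Leo ∩ Chen ∩ Erik: 10:00-12:00, 13:30-18:00.
Leo ∩ Chen ∩ Erik ∩ Zubin: 10:30-12:00, 13:30-14:30, 15:00-18:00.
Leo ∩ Chen ∩ Erik ∩ Zubin ∩ Ravi: 10:30-12:00, 14:00-14:30, 15:00-17:30.
The longest is 15:00-17:30 at 150 minutes.

150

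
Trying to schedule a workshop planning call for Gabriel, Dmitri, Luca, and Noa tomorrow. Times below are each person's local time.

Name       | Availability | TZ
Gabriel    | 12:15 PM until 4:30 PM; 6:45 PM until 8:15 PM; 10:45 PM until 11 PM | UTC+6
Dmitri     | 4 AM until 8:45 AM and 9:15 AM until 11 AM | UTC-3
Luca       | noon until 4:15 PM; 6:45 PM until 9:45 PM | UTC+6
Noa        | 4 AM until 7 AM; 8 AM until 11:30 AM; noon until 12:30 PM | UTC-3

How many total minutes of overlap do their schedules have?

255

Gabriel in UTC: 06:15-10:30, 12:45-14:15, 16:45-17:00 (subtract 6h to convert from UTC+6).
Dmitri in UTC: 07:00-11:45, 12:15-14:00 (add 3h to convert from UTC-3).
Luca in UTC: 06:00-10:15, 12:45-15:45 (subtract 6h to convert from UTC+6).
Noa in UTC: 07:00-10:00, 11:00-14:30, 15:00-15:30 (add 3h to convert from UTC-3).
Gabriel ∩ Dmitri: 07:00-10:30, 12:45-14:00.
Gabriel ∩ Dmitri ∩ Luca: 07:00-10:15, 12:45-14:00.
Gabriel ∩ Dmitri ∩ Luca ∩ Noa: 07:00-10:00, 12:45-14:00.
So the common availability across everyone is 07:00-10:00, 12:45-14:00.
Summing the common windows: 180 + 75 = 255 minutes.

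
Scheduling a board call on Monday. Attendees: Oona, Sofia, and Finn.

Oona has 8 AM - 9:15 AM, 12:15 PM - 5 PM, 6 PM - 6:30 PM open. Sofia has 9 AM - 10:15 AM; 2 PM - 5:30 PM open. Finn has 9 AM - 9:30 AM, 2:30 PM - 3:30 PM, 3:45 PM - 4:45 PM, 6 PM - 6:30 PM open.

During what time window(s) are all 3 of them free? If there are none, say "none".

Oona ∩ Sofia: 09:00-09:15, 14:00-17:00.
Oona ∩ Sofia ∩ Finn: 09:00-09:15, 14:30-15:30, 15:45-16:45.

09:00-09:15, 14:30-15:30, 15:45-16:45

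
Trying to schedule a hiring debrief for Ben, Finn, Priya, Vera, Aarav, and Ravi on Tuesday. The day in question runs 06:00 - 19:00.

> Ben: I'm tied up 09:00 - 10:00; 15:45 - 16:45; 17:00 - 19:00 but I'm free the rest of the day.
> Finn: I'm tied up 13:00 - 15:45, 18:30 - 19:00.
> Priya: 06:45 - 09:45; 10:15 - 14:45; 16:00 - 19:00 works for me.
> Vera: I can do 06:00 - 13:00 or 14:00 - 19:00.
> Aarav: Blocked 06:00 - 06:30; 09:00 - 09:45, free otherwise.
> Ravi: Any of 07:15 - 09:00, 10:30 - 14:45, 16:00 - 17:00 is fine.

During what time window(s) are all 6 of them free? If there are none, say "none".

07:15-09:00, 10:30-13:00, 16:45-17:00

Ben free: 06:00-09:00, 10:00-15:45, 16:45-17:00 (invert busy blocks within the working day).
Finn free: 06:00-13:00, 15:45-18:30 (invert busy blocks within the working day).
Priya free: 06:45-09:45, 10:15-14:45, 16:00-19:00.
Vera free: 06:00-13:00, 14:00-19:00.
Aarav free: 06:30-09:00, 09:45-19:00 (invert busy blocks within the working day).
Ravi free: 07:15-09:00, 10:30-14:45, 16:00-17:00.
Ben ∩ Finn: 06:00-09:00, 10:00-13:00, 16:45-17:00.
Ben ∩ Finn ∩ Priya: 06:45-09:00, 10:15-13:00, 16:45-17:00.
Ben ∩ Finn ∩ Priya ∩ Vera: 06:45-09:00, 10:15-13:00, 16:45-17:00.
Ben ∩ Finn ∩ Priya ∩ Vera ∩ Aarav: 06:45-09:00, 10:15-13:00, 16:45-17:00.
Ben ∩ Finn ∩ Priya ∩ Vera ∩ Aarav ∩ Ravi: 07:15-09:00, 10:30-13:00, 16:45-17:00.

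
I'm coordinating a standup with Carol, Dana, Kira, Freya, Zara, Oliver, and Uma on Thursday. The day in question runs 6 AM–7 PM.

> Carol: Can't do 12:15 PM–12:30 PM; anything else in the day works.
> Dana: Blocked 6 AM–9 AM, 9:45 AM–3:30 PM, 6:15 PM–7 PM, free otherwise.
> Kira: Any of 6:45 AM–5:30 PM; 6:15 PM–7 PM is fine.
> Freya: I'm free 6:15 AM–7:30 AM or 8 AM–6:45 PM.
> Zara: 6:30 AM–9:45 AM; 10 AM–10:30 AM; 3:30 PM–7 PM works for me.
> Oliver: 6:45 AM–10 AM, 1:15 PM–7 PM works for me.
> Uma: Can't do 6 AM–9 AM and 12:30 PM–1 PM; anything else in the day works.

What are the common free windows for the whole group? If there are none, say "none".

09:00-09:45, 15:30-17:30

Carol free: 06:00-12:15, 12:30-19:00 (invert busy blocks within the working day).
Dana free: 09:00-09:45, 15:30-18:15 (invert busy blocks within the working day).
Kira free: 06:45-17:30, 18:15-19:00.
Freya free: 06:15-07:30, 08:00-18:45.
Zara free: 06:30-09:45, 10:00-10:30, 15:30-19:00.
Oliver free: 06:45-10:00, 13:15-19:00.
Uma free: 09:00-12:30, 13:00-19:00 (invert busy blocks within the working day).
Carol ∩ Dana: 09:00-09:45, 15:30-18:15.
Carol ∩ Dana ∩ Kira: 09:00-09:45, 15:30-17:30.
Carol ∩ Dana ∩ Kira ∩ Freya: 09:00-09:45, 15:30-17:30.
Carol ∩ Dana ∩ Kira ∩ Freya ∩ Zara: 09:00-09:45, 15:30-17:30.
Carol ∩ Dana ∩ Kira ∩ Freya ∩ Zara ∩ Oliver: 09:00-09:45, 15:30-17:30.
Carol ∩ Dana ∩ Kira ∩ Freya ∩ Zara ∩ Oliver ∩ Uma: 09:00-09:45, 15:30-17:30.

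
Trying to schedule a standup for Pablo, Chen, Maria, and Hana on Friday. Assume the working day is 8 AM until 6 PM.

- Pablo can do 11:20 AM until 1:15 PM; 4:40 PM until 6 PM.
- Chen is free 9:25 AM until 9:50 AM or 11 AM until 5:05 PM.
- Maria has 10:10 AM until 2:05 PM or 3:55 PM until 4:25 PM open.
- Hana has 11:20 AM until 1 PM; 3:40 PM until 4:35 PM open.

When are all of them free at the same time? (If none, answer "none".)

Pablo ∩ Chen: 11:20-13:15, 16:40-17:05.
Pablo ∩ Chen ∩ Maria: 11:20-13:15.
Pablo ∩ Chen ∩ Maria ∩ Hana: 11:20-13:00.
Those are the intersection windows.

11:20-13:00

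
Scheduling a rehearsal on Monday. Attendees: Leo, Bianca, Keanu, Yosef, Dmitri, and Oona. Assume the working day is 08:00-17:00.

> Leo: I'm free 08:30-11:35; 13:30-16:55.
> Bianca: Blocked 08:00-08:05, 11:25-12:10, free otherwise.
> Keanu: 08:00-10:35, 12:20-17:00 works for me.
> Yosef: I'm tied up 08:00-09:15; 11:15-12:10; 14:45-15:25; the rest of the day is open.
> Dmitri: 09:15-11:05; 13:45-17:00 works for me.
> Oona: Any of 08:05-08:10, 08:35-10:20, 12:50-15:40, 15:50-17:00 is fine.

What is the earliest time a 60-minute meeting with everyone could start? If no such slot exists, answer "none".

09:15

Leo free: 08:30-11:35, 13:30-16:55.
Bianca free: 08:05-11:25, 12:10-17:00 (invert busy blocks within the working day).
Keanu free: 08:00-10:35, 12:20-17:00.
Yosef free: 09:15-11:15, 12:10-14:45, 15:25-17:00 (invert busy blocks within the working day).
Dmitri free: 09:15-11:05, 13:45-17:00.
Oona free: 08:05-08:10, 08:35-10:20, 12:50-15:40, 15:50-17:00.
Leo ∩ Bianca: 08:30-11:25, 13:30-16:55.
Leo ∩ Bianca ∩ Keanu: 08:30-10:35, 13:30-16:55.
Leo ∩ Bianca ∩ Keanu ∩ Yosef: 09:15-10:35, 13:30-14:45, 15:25-16:55.
Leo ∩ Bianca ∩ Keanu ∩ Yosef ∩ Dmitri: 09:15-10:35, 13:45-14:45, 15:25-16:55.
Leo ∩ Bianca ∩ Keanu ∩ Yosef ∩ Dmitri ∩ Oona: 09:15-10:20, 13:45-14:45, 15:25-15:40, 15:50-16:55.
The first common window of at least 60 minutes is 09:15-10:20, so the earliest start is 09:15.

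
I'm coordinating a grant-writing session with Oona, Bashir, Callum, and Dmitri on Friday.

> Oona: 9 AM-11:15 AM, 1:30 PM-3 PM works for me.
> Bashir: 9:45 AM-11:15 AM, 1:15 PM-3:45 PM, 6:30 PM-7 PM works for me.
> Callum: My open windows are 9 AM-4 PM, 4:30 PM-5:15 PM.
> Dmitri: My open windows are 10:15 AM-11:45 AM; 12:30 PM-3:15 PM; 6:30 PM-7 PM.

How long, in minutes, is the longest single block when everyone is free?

Oona ∩ Bashir: 09:45-11:15, 13:30-15:00.
Oona ∩ Bashir ∩ Callum: 09:45-11:15, 13:30-15:00.
Oona ∩ Bashir ∩ Callum ∩ Dmitri: 10:15-11:15, 13:30-15:00.
The longest is 13:30-15:00 at 90 minutes.

90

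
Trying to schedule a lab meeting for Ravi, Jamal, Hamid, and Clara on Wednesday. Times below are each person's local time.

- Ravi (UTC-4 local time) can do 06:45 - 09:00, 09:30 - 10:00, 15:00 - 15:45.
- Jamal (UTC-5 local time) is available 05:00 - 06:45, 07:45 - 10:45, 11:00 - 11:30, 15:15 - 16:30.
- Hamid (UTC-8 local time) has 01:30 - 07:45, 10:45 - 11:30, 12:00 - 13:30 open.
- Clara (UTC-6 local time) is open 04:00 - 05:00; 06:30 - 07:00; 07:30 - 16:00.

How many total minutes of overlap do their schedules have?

60

Ravi in UTC: 10:45-13:00, 13:30-14:00, 19:00-19:45 (add 4h to convert from UTC-4).
Jamal in UTC: 10:00-11:45, 12:45-15:45, 16:00-16:30, 20:15-21:30 (add 5h to convert from UTC-5).
Hamid in UTC: 09:30-15:45, 18:45-19:30, 20:00-21:30 (add 8h to convert from UTC-8).
Clara in UTC: 10:00-11:00, 12:30-13:00, 13:30-22:00 (add 6h to convert from UTC-6).
Ravi ∩ Jamal: 10:45-11:45, 12:45-13:00, 13:30-14:00.
Ravi ∩ Jamal ∩ Hamid: 10:45-11:45, 12:45-13:00, 13:30-14:00.
Ravi ∩ Jamal ∩ Hamid ∩ Clara: 10:45-11:00, 12:45-13:00, 13:30-14:00.
Those are the intersection windows.
Summing the common windows: 15 + 15 + 30 = 60 minutes.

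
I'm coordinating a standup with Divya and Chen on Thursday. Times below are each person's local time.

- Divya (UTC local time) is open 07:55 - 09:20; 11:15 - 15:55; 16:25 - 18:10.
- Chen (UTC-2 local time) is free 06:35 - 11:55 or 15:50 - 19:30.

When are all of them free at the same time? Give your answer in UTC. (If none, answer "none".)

08:35-09:20, 11:15-13:55, 17:50-18:10

Divya in UTC: 07:55-09:20, 11:15-15:55, 16:25-18:10.
Chen in UTC: 08:35-13:55, 17:50-21:30 (add 2h to convert from UTC-2).
Divya ∩ Chen: 08:35-09:20, 11:15-13:55, 17:50-18:10.
So the common availability across everyone is 08:35-09:20, 11:15-13:55, 17:50-18:10.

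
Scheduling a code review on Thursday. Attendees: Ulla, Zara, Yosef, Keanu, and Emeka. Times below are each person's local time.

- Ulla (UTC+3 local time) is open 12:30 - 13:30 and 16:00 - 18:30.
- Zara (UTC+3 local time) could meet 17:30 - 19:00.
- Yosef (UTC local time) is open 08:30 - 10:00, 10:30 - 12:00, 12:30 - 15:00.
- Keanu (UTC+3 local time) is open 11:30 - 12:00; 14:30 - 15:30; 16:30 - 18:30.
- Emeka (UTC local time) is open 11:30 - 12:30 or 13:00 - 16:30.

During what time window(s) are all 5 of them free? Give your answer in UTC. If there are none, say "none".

Ulla in UTC: 09:30-10:30, 13:00-15:30 (subtract 3h to convert from UTC+3).
Zara in UTC: 14:30-16:00 (subtract 3h to convert from UTC+3).
Yosef in UTC: 08:30-10:00, 10:30-12:00, 12:30-15:00.
Keanu in UTC: 08:30-09:00, 11:30-12:30, 13:30-15:30 (subtract 3h to convert from UTC+3).
Emeka in UTC: 11:30-12:30, 13:00-16:30.
Ulla ∩ Zara: 14:30-15:30.
Ulla ∩ Zara ∩ Yosef: 14:30-15:00.
Ulla ∩ Zara ∩ Yosef ∩ Keanu: 14:30-15:00.
Ulla ∩ Zara ∩ Yosef ∩ Keanu ∩ Emeka: 14:30-15:00.
So the common availability across everyone is 14:30-15:00.

14:30-15:00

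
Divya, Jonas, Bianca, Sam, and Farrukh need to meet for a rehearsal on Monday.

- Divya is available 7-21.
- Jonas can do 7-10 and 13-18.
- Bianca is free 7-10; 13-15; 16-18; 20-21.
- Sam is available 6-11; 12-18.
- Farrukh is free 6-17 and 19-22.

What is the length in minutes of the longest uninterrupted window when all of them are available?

Divya ∩ Jonas: 07:00-10:00, 13:00-18:00.
Divya ∩ Jonas ∩ Bianca: 07:00-10:00, 13:00-15:00, 16:00-18:00.
Divya ∩ Jonas ∩ Bianca ∩ Sam: 07:00-10:00, 13:00-15:00, 16:00-18:00.
Divya ∩ Jonas ∩ Bianca ∩ Sam ∩ Farrukh: 07:00-10:00, 13:00-15:00, 16:00-17:00.
The longest is 07:00-10:00 at 180 minutes.

180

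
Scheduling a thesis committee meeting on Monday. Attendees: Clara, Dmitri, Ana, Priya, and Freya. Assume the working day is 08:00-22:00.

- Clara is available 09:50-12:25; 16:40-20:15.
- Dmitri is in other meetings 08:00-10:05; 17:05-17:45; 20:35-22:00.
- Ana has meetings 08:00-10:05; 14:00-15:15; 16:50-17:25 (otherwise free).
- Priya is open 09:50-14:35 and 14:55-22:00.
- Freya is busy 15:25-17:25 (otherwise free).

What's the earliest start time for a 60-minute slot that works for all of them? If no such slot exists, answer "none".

10:05

Clara free: 09:50-12:25, 16:40-20:15.
Dmitri free: 10:05-17:05, 17:45-20:35 (invert busy blocks within the working day).
Ana free: 10:05-14:00, 15:15-16:50, 17:25-22:00 (invert busy blocks within the working day).
Priya free: 09:50-14:35, 14:55-22:00.
Freya free: 08:00-15:25, 17:25-22:00 (invert busy blocks within the working day).
Clara ∩ Dmitri: 10:05-12:25, 16:40-17:05, 17:45-20:15.
Clara ∩ Dmitri ∩ Ana: 10:05-12:25, 16:40-16:50, 17:45-20:15.
Clara ∩ Dmitri ∩ Ana ∩ Priya: 10:05-12:25, 16:40-16:50, 17:45-20:15.
Clara ∩ Dmitri ∩ Ana ∩ Priya ∩ Freya: 10:05-12:25, 17:45-20:15.
The first common window of at least 60 minutes is 10:05-12:25, so the earliest start is 10:05.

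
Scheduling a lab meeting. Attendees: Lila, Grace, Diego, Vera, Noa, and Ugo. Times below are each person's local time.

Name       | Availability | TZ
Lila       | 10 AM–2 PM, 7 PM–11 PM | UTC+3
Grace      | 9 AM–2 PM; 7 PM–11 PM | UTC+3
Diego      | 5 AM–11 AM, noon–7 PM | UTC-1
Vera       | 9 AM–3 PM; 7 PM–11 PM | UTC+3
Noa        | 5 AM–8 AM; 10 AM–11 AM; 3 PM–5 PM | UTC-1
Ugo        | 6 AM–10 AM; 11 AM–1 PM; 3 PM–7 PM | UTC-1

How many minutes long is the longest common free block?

Lila in UTC: 07:00-11:00, 16:00-20:00 (subtract 3h to convert from UTC+3).
Grace in UTC: 06:00-11:00, 16:00-20:00 (subtract 3h to convert from UTC+3).
Diego in UTC: 06:00-12:00, 13:00-20:00 (add 1h to convert from UTC-1).
Vera in UTC: 06:00-12:00, 16:00-20:00 (subtract 3h to convert from UTC+3).
Noa in UTC: 06:00-09:00, 11:00-12:00, 16:00-18:00 (add 1h to convert from UTC-1).
Ugo in UTC: 07:00-11:00, 12:00-14:00, 16:00-20:00 (add 1h to convert from UTC-1).
Lila ∩ Grace: 07:00-11:00, 16:00-20:00.
Lila ∩ Grace ∩ Diego: 07:00-11:00, 16:00-20:00.
Lila ∩ Grace ∩ Diego ∩ Vera: 07:00-11:00, 16:00-20:00.
Lila ∩ Grace ∩ Diego ∩ Vera ∩ Noa: 07:00-09:00, 16:00-18:00.
Lila ∩ Grace ∩ Diego ∩ Vera ∩ Noa ∩ Ugo: 07:00-09:00, 16:00-18:00.
The longest is 07:00-09:00 at 120 minutes.

120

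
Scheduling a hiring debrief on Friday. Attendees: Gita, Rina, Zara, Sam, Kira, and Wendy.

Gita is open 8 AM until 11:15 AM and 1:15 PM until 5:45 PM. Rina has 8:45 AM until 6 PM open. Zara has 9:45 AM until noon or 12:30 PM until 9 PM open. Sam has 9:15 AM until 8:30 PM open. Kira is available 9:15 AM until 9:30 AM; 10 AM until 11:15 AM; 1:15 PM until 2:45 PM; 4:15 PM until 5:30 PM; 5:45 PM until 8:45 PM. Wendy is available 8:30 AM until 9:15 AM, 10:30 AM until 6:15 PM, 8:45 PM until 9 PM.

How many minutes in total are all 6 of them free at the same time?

210

Gita ∩ Rina: 08:45-11:15, 13:15-17:45.
Gita ∩ Rina ∩ Zara: 09:45-11:15, 13:15-17:45.
Gita ∩ Rina ∩ Zara ∩ Sam: 09:45-11:15, 13:15-17:45.
Gita ∩ Rina ∩ Zara ∩ Sam ∩ Kira: 10:00-11:15, 13:15-14:45, 16:15-17:30.
Gita ∩ Rina ∩ Zara ∩ Sam ∩ Kira ∩ Wendy: 10:30-11:15, 13:15-14:45, 16:15-17:30.
Summing the common windows: 45 + 90 + 75 = 210 minutes.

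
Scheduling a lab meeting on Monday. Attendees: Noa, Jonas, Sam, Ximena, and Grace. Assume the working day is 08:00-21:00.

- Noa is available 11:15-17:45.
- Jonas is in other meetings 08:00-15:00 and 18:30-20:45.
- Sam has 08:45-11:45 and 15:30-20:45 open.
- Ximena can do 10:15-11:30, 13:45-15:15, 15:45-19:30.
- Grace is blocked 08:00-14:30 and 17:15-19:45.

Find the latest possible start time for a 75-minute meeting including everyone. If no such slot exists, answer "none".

Noa free: 11:15-17:45.
Jonas free: 15:00-18:30, 20:45-21:00 (invert busy blocks within the working day).
Sam free: 08:45-11:45, 15:30-20:45.
Ximena free: 10:15-11:30, 13:45-15:15, 15:45-19:30.
Grace free: 14:30-17:15, 19:45-21:00 (invert busy blocks within the working day).
Noa ∩ Jonas: 15:00-17:45.
Noa ∩ Jonas ∩ Sam: 15:30-17:45.
Noa ∩ Jonas ∩ Sam ∩ Ximena: 15:45-17:45.
Noa ∩ Jonas ∩ Sam ∩ Ximena ∩ Grace: 15:45-17:15.
The last common window of at least 75 minutes is 15:45-17:15; a 75-minute meeting can start as late as 16:00 and still end by 17:15.

16:00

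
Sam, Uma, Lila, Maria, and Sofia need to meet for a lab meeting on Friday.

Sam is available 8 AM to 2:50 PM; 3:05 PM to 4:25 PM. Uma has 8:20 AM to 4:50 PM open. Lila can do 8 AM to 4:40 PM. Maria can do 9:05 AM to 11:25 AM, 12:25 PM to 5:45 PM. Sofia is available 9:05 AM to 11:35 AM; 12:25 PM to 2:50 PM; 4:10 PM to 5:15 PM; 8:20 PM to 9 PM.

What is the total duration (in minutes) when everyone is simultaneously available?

Sam ∩ Uma: 08:20-14:50, 15:05-16:25.
Sam ∩ Uma ∩ Lila: 08:20-14:50, 15:05-16:25.
Sam ∩ Uma ∩ Lila ∩ Maria: 09:05-11:25, 12:25-14:50, 15:05-16:25.
Sam ∩ Uma ∩ Lila ∩ Maria ∩ Sofia: 09:05-11:25, 12:25-14:50, 16:10-16:25.
Summing the common windows: 140 + 145 + 15 = 300 minutes.

300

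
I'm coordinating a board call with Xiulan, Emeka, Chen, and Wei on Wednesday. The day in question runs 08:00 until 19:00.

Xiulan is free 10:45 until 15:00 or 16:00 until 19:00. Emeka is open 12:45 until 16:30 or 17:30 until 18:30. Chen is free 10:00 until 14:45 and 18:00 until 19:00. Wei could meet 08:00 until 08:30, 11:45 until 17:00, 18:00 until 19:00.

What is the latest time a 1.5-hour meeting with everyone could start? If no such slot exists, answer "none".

13:15

Xiulan ∩ Emeka: 12:45-15:00, 16:00-16:30, 17:30-18:30.
Xiulan ∩ Emeka ∩ Chen: 12:45-14:45, 18:00-18:30.
Xiulan ∩ Emeka ∩ Chen ∩ Wei: 12:45-14:45, 18:00-18:30.
The last common window of at least 90 minutes is 12:45-14:45; a 90-minute meeting can start as late as 13:15 and still end by 14:45.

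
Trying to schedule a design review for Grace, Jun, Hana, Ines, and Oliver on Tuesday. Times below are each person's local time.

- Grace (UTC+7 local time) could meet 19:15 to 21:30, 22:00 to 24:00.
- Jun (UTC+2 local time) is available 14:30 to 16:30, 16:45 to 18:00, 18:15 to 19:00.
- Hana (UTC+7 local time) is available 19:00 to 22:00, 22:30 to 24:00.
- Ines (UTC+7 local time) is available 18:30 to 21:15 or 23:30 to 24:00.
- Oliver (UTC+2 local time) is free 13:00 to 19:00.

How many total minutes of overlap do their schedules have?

Grace in UTC: 12:15-14:30, 15:00-17:00 (subtract 7h to convert from UTC+7).
Jun in UTC: 12:30-14:30, 14:45-16:00, 16:15-17:00 (subtract 2h to convert from UTC+2).
Hana in UTC: 12:00-15:00, 15:30-17:00 (subtract 7h to convert from UTC+7).
Ines in UTC: 11:30-14:15, 16:30-17:00 (subtract 7h to convert from UTC+7).
Oliver in UTC: 11:00-17:00 (subtract 2h to convert from UTC+2).
Grace ∩ Jun: 12:30-14:30, 15:00-16:00, 16:15-17:00.
Grace ∩ Jun ∩ Hana: 12:30-14:30, 15:30-16:00, 16:15-17:00.
Grace ∩ Jun ∩ Hana ∩ Ines: 12:30-14:15, 16:30-17:00.
Grace ∩ Jun ∩ Hana ∩ Ines ∩ Oliver: 12:30-14:15, 16:30-17:00.
Summing the common windows: 105 + 30 = 135 minutes.

135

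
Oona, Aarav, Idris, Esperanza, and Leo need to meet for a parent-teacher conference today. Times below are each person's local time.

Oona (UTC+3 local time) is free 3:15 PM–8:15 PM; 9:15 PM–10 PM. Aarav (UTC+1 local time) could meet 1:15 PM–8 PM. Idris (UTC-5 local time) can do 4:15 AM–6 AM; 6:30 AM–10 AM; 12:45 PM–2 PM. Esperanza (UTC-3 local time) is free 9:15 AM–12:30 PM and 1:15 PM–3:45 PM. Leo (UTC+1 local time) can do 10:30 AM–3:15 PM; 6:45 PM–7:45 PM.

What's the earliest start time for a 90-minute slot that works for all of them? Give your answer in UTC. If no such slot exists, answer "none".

12:15

Oona in UTC: 12:15-17:15, 18:15-19:00 (subtract 3h to convert from UTC+3).
Aarav in UTC: 12:15-19:00 (subtract 1h to convert from UTC+1).
Idris in UTC: 09:15-11:00, 11:30-15:00, 17:45-19:00 (add 5h to convert from UTC-5).
Esperanza in UTC: 12:15-15:30, 16:15-18:45 (add 3h to convert from UTC-3).
Leo in UTC: 09:30-14:15, 17:45-18:45 (subtract 1h to convert from UTC+1).
Oona ∩ Aarav: 12:15-17:15, 18:15-19:00.
Oona ∩ Aarav ∩ Idris: 12:15-15:00, 18:15-19:00.
Oona ∩ Aarav ∩ Idris ∩ Esperanza: 12:15-15:00, 18:15-18:45.
Oona ∩ Aarav ∩ Idris ∩ Esperanza ∩ Leo: 12:15-14:15, 18:15-18:45.
The first common window of at least 90 minutes is 12:15-14:15, so the earliest start is 12:15.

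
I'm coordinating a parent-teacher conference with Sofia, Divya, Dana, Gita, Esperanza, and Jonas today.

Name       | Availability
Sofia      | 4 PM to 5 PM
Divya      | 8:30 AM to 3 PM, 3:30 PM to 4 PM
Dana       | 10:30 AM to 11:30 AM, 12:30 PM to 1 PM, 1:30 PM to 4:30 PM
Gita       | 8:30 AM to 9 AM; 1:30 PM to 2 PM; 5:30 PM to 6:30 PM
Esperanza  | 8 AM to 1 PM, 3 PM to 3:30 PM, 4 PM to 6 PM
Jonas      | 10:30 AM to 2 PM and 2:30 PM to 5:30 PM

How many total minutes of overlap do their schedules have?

Sofia ∩ Divya: ∅.
Sofia ∩ Divya ∩ Dana: ∅.
Sofia ∩ Divya ∩ Dana ∩ Gita: ∅.
Sofia ∩ Divya ∩ Dana ∩ Gita ∩ Esperanza: ∅.
Sofia ∩ Divya ∩ Dana ∩ Gita ∩ Esperanza ∩ Jonas: ∅.
There is no time when everyone is free.
There is no common window, so the total is 0 minutes.

0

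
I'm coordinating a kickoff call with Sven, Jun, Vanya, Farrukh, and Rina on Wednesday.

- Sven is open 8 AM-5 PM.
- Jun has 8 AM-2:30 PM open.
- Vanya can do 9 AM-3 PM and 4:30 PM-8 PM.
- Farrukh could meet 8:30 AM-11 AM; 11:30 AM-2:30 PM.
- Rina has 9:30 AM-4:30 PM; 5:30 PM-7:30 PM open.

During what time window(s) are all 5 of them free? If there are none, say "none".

Sven ∩ Jun: 08:00-14:30.
Sven ∩ Jun ∩ Vanya: 09:00-14:30.
Sven ∩ Jun ∩ Vanya ∩ Farrukh: 09:00-11:00, 11:30-14:30.
Sven ∩ Jun ∩ Vanya ∩ Farrukh ∩ Rina: 09:30-11:00, 11:30-14:30.

09:30-11:00, 11:30-14:30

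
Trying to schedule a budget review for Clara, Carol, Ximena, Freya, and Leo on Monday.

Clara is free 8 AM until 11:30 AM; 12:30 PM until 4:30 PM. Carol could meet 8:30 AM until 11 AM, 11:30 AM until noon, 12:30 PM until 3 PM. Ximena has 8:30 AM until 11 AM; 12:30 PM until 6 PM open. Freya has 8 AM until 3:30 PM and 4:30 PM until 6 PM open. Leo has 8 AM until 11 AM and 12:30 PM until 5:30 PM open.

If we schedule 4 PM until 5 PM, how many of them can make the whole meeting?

2

Ximena and Leo can make the full 16:00-17:00 slot — that's 2.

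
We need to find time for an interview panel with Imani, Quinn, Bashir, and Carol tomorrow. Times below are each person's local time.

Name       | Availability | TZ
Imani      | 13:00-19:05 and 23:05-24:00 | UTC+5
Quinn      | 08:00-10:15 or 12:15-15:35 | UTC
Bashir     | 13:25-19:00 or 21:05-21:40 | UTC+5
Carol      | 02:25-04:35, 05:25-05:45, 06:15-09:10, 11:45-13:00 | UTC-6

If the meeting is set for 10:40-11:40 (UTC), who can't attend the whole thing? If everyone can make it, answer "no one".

Carol, Quinn

Imani in UTC: 08:00-14:05, 18:05-19:00 (subtract 5h to convert from UTC+5).
Quinn in UTC: 08:00-10:15, 12:15-15:35.
Bashir in UTC: 08:25-14:00, 16:05-16:40 (subtract 5h to convert from UTC+5).
Carol in UTC: 08:25-10:35, 11:25-11:45, 12:15-15:10, 17:45-19:00 (add 6h to convert from UTC-6).
Imani: free for 10:40-11:40. Quinn: not fully free for 10:40-11:40. Bashir: free for 10:40-11:40. Carol: not fully free for 10:40-11:40.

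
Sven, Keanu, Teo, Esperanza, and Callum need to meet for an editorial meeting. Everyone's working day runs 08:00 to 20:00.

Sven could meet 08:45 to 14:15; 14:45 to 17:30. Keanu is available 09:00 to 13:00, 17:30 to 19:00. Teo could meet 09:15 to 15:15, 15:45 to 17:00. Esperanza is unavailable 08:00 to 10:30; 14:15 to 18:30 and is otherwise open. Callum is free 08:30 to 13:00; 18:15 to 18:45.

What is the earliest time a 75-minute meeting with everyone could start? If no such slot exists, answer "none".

Sven free: 08:45-14:15, 14:45-17:30.
Keanu free: 09:00-13:00, 17:30-19:00.
Teo free: 09:15-15:15, 15:45-17:00.
Esperanza free: 10:30-14:15, 18:30-20:00 (invert busy blocks within the working day).
Callum free: 08:30-13:00, 18:15-18:45.
Sven ∩ Keanu: 09:00-13:00.
Sven ∩ Keanu ∩ Teo: 09:15-13:00.
Sven ∩ Keanu ∩ Teo ∩ Esperanza: 10:30-13:00.
Sven ∩ Keanu ∩ Teo ∩ Esperanza ∩ Callum: 10:30-13:00.
The first common window of at least 75 minutes is 10:30-13:00, so the earliest start is 10:30.

10:30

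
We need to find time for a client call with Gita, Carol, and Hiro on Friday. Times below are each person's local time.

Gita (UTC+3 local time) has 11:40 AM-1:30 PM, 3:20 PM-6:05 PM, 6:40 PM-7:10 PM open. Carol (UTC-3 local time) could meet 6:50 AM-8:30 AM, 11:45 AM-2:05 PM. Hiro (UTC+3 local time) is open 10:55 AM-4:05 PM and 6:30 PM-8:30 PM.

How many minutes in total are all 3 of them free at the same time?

Gita in UTC: 08:40-10:30, 12:20-15:05, 15:40-16:10 (subtract 3h to convert from UTC+3).
Carol in UTC: 09:50-11:30, 14:45-17:05 (add 3h to convert from UTC-3).
Hiro in UTC: 07:55-13:05, 15:30-17:30 (subtract 3h to convert from UTC+3).
Gita ∩ Carol: 09:50-10:30, 14:45-15:05, 15:40-16:10.
Gita ∩ Carol ∩ Hiro: 09:50-10:30, 15:40-16:10.
Summing the common windows: 40 + 30 = 70 minutes.

70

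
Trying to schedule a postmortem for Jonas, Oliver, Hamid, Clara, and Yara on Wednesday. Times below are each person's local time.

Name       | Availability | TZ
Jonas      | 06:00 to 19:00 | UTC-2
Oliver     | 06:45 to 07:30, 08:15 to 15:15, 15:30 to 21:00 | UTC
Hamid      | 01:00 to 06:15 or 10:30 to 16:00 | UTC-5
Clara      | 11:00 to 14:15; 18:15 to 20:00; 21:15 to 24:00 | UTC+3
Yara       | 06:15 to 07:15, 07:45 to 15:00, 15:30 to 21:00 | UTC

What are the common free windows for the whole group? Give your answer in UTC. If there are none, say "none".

08:15-11:15, 15:30-17:00, 18:15-21:00

Jonas in UTC: 08:00-21:00 (add 2h to convert from UTC-2).
Oliver in UTC: 06:45-07:30, 08:15-15:15, 15:30-21:00.
Hamid in UTC: 06:00-11:15, 15:30-21:00 (add 5h to convert from UTC-5).
Clara in UTC: 08:00-11:15, 15:15-17:00, 18:15-21:00 (subtract 3h to convert from UTC+3).
Yara in UTC: 06:15-07:15, 07:45-15:00, 15:30-21:00.
Jonas ∩ Oliver: 08:15-15:15, 15:30-21:00.
Jonas ∩ Oliver ∩ Hamid: 08:15-11:15, 15:30-21:00.
Jonas ∩ Oliver ∩ Hamid ∩ Clara: 08:15-11:15, 15:30-17:00, 18:15-21:00.
Jonas ∩ Oliver ∩ Hamid ∩ Clara ∩ Yara: 08:15-11:15, 15:30-17:00, 18:15-21:00.
Those are the intersection windows.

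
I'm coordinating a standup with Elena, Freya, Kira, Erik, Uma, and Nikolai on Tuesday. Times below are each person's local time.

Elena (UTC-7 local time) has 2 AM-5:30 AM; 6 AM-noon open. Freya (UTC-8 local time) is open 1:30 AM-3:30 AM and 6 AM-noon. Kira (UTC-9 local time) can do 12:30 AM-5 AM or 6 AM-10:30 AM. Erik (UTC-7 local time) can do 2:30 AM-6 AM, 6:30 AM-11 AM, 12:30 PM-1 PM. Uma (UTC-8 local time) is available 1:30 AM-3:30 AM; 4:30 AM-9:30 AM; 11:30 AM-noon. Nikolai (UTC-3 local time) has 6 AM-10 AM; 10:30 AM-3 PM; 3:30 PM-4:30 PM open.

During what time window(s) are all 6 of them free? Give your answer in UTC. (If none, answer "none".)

Elena in UTC: 09:00-12:30, 13:00-19:00 (add 7h to convert from UTC-7).
Freya in UTC: 09:30-11:30, 14:00-20:00 (add 8h to convert from UTC-8).
Kira in UTC: 09:30-14:00, 15:00-19:30 (add 9h to convert from UTC-9).
Erik in UTC: 09:30-13:00, 13:30-18:00, 19:30-20:00 (add 7h to convert from UTC-7).
Uma in UTC: 09:30-11:30, 12:30-17:30, 19:30-20:00 (add 8h to convert from UTC-8).
Nikolai in UTC: 09:00-13:00, 13:30-18:00, 18:30-19:30 (add 3h to convert from UTC-3).
Elena ∩ Freya: 09:30-11:30, 14:00-19:00.
Elena ∩ Freya ∩ Kira: 09:30-11:30, 15:00-19:00.
Elena ∩ Freya ∩ Kira ∩ Erik: 09:30-11:30, 15:00-18:00.
Elena ∩ Freya ∩ Kira ∩ Erik ∩ Uma: 09:30-11:30, 15:00-17:30.
Elena ∩ Freya ∩ Kira ∩ Erik ∩ Uma ∩ Nikolai: 09:30-11:30, 15:00-17:30.

09:30-11:30, 15:00-17:30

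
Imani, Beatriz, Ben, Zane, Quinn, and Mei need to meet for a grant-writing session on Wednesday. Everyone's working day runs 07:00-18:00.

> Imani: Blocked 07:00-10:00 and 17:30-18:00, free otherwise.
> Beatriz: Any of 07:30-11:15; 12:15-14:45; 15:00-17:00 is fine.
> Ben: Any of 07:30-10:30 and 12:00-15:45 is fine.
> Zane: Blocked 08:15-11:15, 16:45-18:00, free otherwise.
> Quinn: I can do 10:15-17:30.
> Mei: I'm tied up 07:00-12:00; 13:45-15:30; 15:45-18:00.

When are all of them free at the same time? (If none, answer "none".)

Imani free: 10:00-17:30 (invert busy blocks within the working day).
Beatriz free: 07:30-11:15, 12:15-14:45, 15:00-17:00.
Ben free: 07:30-10:30, 12:00-15:45.
Zane free: 07:00-08:15, 11:15-16:45 (invert busy blocks within the working day).
Quinn free: 10:15-17:30.
Mei free: 12:00-13:45, 15:30-15:45 (invert busy blocks within the working day).
Imani ∩ Beatriz: 10:00-11:15, 12:15-14:45, 15:00-17:00.
Imani ∩ Beatriz ∩ Ben: 10:00-10:30, 12:15-14:45, 15:00-15:45.
Imani ∩ Beatriz ∩ Ben ∩ Zane: 12:15-14:45, 15:00-15:45.
Imani ∩ Beatriz ∩ Ben ∩ Zane ∩ Quinn: 12:15-14:45, 15:00-15:45.
Imani ∩ Beatriz ∩ Ben ∩ Zane ∩ Quinn ∩ Mei: 12:15-13:45, 15:30-15:45.

12:15-13:45, 15:30-15:45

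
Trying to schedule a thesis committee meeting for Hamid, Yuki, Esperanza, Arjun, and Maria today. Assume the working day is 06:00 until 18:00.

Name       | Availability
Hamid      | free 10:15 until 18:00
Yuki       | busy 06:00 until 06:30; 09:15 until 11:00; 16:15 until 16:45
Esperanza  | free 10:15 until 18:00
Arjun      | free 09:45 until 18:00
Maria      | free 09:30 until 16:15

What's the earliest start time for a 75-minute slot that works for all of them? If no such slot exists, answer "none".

Hamid free: 10:15-18:00.
Yuki free: 06:30-09:15, 11:00-16:15, 16:45-18:00 (invert busy blocks within the working day).
Esperanza free: 10:15-18:00.
Arjun free: 09:45-18:00.
Maria free: 09:30-16:15.
Hamid ∩ Yuki: 11:00-16:15, 16:45-18:00.
Hamid ∩ Yuki ∩ Esperanza: 11:00-16:15, 16:45-18:00.
Hamid ∩ Yuki ∩ Esperanza ∩ Arjun: 11:00-16:15, 16:45-18:00.
Hamid ∩ Yuki ∩ Esperanza ∩ Arjun ∩ Maria: 11:00-16:15.
Those are the intersection windows.
The first common window of at least 75 minutes is 11:00-16:15, so the earliest start is 11:00.

11:00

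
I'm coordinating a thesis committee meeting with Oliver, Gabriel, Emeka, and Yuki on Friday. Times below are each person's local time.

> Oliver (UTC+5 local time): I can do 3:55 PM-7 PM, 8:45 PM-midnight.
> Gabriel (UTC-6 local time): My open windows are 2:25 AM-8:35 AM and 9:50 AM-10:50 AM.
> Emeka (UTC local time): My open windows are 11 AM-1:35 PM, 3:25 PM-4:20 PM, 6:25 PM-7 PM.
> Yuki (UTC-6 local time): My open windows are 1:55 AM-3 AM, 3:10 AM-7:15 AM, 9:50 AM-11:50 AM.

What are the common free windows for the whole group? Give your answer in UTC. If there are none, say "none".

Oliver in UTC: 10:55-14:00, 15:45-19:00 (subtract 5h to convert from UTC+5).
Gabriel in UTC: 08:25-14:35, 15:50-16:50 (add 6h to convert from UTC-6).
Emeka in UTC: 11:00-13:35, 15:25-16:20, 18:25-19:00.
Yuki in UTC: 07:55-09:00, 09:10-13:15, 15:50-17:50 (add 6h to convert from UTC-6).
Oliver ∩ Gabriel: 10:55-14:00, 15:50-16:50.
Oliver ∩ Gabriel ∩ Emeka: 11:00-13:35, 15:50-16:20.
Oliver ∩ Gabriel ∩ Emeka ∩ Yuki: 11:00-13:15, 15:50-16:20.
Those are the intersection windows.

11:00-13:15, 15:50-16:20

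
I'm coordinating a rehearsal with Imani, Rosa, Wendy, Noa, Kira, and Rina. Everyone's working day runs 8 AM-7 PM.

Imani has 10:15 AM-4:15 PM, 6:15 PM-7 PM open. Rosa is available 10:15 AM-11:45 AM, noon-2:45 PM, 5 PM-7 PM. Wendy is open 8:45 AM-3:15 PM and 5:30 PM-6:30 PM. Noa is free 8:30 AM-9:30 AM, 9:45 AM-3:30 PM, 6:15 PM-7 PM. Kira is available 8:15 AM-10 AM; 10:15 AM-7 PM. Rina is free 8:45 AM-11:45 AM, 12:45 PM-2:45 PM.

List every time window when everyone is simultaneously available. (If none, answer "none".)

Imani ∩ Rosa: 10:15-11:45, 12:00-14:45, 18:15-19:00.
Imani ∩ Rosa ∩ Wendy: 10:15-11:45, 12:00-14:45, 18:15-18:30.
Imani ∩ Rosa ∩ Wendy ∩ Noa: 10:15-11:45, 12:00-14:45, 18:15-18:30.
Imani ∩ Rosa ∩ Wendy ∩ Noa ∩ Kira: 10:15-11:45, 12:00-14:45, 18:15-18:30.
Imani ∩ Rosa ∩ Wendy ∩ Noa ∩ Kira ∩ Rina: 10:15-11:45, 12:45-14:45.
So the common availability across everyone is 10:15-11:45, 12:45-14:45.

10:15-11:45, 12:45-14:45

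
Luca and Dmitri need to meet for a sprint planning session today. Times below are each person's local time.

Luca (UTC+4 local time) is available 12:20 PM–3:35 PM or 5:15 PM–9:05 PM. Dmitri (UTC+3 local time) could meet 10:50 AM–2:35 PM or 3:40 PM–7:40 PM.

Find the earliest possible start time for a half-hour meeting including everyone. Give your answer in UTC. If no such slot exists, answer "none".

Luca in UTC: 08:20-11:35, 13:15-17:05 (subtract 4h to convert from UTC+4).
Dmitri in UTC: 07:50-11:35, 12:40-16:40 (subtract 3h to convert from UTC+3).
Luca ∩ Dmitri: 08:20-11:35, 13:15-16:40.
The first common window of at least 30 minutes is 08:20-11:35, so the earliest start is 08:20.

08:20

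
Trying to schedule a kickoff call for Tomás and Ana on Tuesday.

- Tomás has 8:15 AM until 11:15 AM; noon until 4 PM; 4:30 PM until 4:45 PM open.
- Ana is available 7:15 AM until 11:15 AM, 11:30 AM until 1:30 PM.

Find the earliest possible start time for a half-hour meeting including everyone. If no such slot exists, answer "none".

08:15

Tomás ∩ Ana: 08:15-11:15, 12:00-13:30.
The first common window of at least 30 minutes is 08:15-11:15, so the earliest start is 08:15.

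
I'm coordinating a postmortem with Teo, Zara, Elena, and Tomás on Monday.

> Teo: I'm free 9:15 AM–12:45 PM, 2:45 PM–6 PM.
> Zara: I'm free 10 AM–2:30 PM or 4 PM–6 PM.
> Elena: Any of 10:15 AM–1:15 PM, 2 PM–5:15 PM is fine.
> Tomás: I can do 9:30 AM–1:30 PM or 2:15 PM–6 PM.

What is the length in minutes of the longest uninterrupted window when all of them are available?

150

Teo ∩ Zara: 10:00-12:45, 16:00-18:00.
Teo ∩ Zara ∩ Elena: 10:15-12:45, 16:00-17:15.
Teo ∩ Zara ∩ Elena ∩ Tomás: 10:15-12:45, 16:00-17:15.
So the common availability across everyone is 10:15-12:45, 16:00-17:15.
The longest is 10:15-12:45 at 150 minutes.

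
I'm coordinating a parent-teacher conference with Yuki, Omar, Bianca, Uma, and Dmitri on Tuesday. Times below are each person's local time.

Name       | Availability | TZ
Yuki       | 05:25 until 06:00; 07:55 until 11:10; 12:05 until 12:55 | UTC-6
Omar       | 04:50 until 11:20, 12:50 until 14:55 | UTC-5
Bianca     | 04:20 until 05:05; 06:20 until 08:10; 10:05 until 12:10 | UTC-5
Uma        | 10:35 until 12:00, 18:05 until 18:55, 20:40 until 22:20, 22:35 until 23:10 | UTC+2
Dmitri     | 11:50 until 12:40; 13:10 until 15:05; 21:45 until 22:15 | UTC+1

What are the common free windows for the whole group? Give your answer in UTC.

Yuki in UTC: 11:25-12:00, 13:55-17:10, 18:05-18:55 (add 6h to convert from UTC-6).
Omar in UTC: 09:50-16:20, 17:50-19:55 (add 5h to convert from UTC-5).
Bianca in UTC: 09:20-10:05, 11:20-13:10, 15:05-17:10 (add 5h to convert from UTC-5).
Uma in UTC: 08:35-10:00, 16:05-16:55, 18:40-20:20, 20:35-21:10 (subtract 2h to convert from UTC+2).
Dmitri in UTC: 10:50-11:40, 12:10-14:05, 20:45-21:15 (subtract 1h to convert from UTC+1).
Yuki ∩ Omar: 11:25-12:00, 13:55-16:20, 18:05-18:55.
Yuki ∩ Omar ∩ Bianca: 11:25-12:00, 15:05-16:20.
Yuki ∩ Omar ∩ Bianca ∩ Uma: 16:05-16:20.
Yuki ∩ Omar ∩ Bianca ∩ Uma ∩ Dmitri: ∅.
There is no time when everyone is free.

none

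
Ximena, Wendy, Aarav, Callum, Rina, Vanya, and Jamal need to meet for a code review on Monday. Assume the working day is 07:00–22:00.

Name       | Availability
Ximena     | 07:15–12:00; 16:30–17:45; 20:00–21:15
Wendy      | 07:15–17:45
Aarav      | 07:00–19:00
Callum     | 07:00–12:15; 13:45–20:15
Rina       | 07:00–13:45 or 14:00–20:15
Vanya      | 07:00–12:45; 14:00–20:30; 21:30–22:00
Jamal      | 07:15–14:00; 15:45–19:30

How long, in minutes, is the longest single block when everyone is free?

Ximena ∩ Wendy: 07:15-12:00, 16:30-17:45.
Ximena ∩ Wendy ∩ Aarav: 07:15-12:00, 16:30-17:45.
Ximena ∩ Wendy ∩ Aarav ∩ Callum: 07:15-12:00, 16:30-17:45.
Ximena ∩ Wendy ∩ Aarav ∩ Callum ∩ Rina: 07:15-12:00, 16:30-17:45.
Ximena ∩ Wendy ∩ Aarav ∩ Callum ∩ Rina ∩ Vanya: 07:15-12:00, 16:30-17:45.
Ximena ∩ Wendy ∩ Aarav ∩ Callum ∩ Rina ∩ Vanya ∩ Jamal: 07:15-12:00, 16:30-17:45.
The longest is 07:15-12:00 at 285 minutes.

285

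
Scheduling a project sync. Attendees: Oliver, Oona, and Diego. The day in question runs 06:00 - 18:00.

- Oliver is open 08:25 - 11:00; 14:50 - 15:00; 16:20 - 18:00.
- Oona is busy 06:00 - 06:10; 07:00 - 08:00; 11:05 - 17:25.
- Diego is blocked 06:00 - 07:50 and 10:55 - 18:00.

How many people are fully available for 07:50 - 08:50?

1

Oliver free: 08:25-11:00, 14:50-15:00, 16:20-18:00.
Oona free: 06:10-07:00, 08:00-11:05, 17:25-18:00 (invert busy blocks within the working day).
Diego free: 07:50-10:55 (invert busy blocks within the working day).
Diego can make the full 07:50-08:50 slot — that's 1.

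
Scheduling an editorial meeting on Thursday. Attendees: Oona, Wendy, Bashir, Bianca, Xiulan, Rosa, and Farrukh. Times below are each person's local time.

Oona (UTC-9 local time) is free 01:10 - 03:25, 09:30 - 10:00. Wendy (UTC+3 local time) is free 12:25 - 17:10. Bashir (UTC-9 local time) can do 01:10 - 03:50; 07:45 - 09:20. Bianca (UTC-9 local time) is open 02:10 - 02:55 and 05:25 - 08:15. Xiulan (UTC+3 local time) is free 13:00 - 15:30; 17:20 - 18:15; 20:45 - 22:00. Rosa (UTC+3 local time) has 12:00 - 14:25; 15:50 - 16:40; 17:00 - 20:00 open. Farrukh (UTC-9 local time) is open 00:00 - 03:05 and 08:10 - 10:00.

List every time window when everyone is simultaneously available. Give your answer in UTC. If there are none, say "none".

Oona in UTC: 10:10-12:25, 18:30-19:00 (add 9h to convert from UTC-9).
Wendy in UTC: 09:25-14:10 (subtract 3h to convert from UTC+3).
Bashir in UTC: 10:10-12:50, 16:45-18:20 (add 9h to convert from UTC-9).
Bianca in UTC: 11:10-11:55, 14:25-17:15 (add 9h to convert from UTC-9).
Xiulan in UTC: 10:00-12:30, 14:20-15:15, 17:45-19:00 (subtract 3h to convert from UTC+3).
Rosa in UTC: 09:00-11:25, 12:50-13:40, 14:00-17:00 (subtract 3h to convert from UTC+3).
Farrukh in UTC: 09:00-12:05, 17:10-19:00 (add 9h to convert from UTC-9).
Oona ∩ Wendy: 10:10-12:25.
Oona ∩ Wendy ∩ Bashir: 10:10-12:25.
Oona ∩ Wendy ∩ Bashir ∩ Bianca: 11:10-11:55.
Oona ∩ Wendy ∩ Bashir ∩ Bianca ∩ Xiulan: 11:10-11:55.
Oona ∩ Wendy ∩ Bashir ∩ Bianca ∩ Xiulan ∩ Rosa: 11:10-11:25.
Oona ∩ Wendy ∩ Bashir ∩ Bianca ∩ Xiulan ∩ Rosa ∩ Farrukh: 11:10-11:25.

11:10-11:25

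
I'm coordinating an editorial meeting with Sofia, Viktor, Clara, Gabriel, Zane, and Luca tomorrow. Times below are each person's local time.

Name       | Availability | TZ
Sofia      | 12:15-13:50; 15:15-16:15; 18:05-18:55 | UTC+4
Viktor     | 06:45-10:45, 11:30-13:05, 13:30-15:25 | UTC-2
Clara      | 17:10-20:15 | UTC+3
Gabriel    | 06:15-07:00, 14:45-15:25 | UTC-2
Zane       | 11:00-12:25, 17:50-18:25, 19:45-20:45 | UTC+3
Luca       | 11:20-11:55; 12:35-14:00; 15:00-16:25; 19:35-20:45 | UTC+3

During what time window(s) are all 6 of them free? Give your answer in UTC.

none

Sofia in UTC: 08:15-09:50, 11:15-12:15, 14:05-14:55 (subtract 4h to convert from UTC+4).
Viktor in UTC: 08:45-12:45, 13:30-15:05, 15:30-17:25 (add 2h to convert from UTC-2).
Clara in UTC: 14:10-17:15 (subtract 3h to convert from UTC+3).
Gabriel in UTC: 08:15-09:00, 16:45-17:25 (add 2h to convert from UTC-2).
Zane in UTC: 08:00-09:25, 14:50-15:25, 16:45-17:45 (subtract 3h to convert from UTC+3).
Luca in UTC: 08:20-08:55, 09:35-11:00, 12:00-13:25, 16:35-17:45 (subtract 3h to convert from UTC+3).
Sofia ∩ Viktor: 08:45-09:50, 11:15-12:15, 14:05-14:55.
Sofia ∩ Viktor ∩ Clara: 14:10-14:55.
Sofia ∩ Viktor ∩ Clara ∩ Gabriel: ∅.
Sofia ∩ Viktor ∩ Clara ∩ Gabriel ∩ Zane: ∅.
Sofia ∩ Viktor ∩ Clara ∩ Gabriel ∩ Zane ∩ Luca: ∅.
There is no time when everyone is free.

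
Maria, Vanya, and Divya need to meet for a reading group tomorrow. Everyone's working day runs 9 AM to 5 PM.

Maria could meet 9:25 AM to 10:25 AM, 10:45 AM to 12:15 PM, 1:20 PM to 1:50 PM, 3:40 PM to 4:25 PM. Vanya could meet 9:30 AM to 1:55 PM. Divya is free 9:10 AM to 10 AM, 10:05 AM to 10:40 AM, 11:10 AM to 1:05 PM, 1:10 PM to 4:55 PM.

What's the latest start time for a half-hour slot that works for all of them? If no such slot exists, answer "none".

13:20

Maria ∩ Vanya: 09:30-10:25, 10:45-12:15, 13:20-13:50.
Maria ∩ Vanya ∩ Divya: 09:30-10:00, 10:05-10:25, 11:10-12:15, 13:20-13:50.
Those are the intersection windows.
The last common window of at least 30 minutes is 13:20-13:50; a 30-minute meeting can start as late as 13:20 and still end by 13:50.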